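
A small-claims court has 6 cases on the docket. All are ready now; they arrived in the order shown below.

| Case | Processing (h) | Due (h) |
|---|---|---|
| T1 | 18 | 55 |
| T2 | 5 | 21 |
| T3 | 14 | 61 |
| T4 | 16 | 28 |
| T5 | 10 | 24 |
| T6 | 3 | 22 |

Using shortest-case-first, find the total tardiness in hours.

31

SPT (increasing processing time): T6 T2 T5 T3 T4 T1.
T6: 0→3, due 22, tardiness 0
T2: 3→8, due 21, tardiness 0
T5: 8→18, due 24, tardiness 0
T3: 18→32, due 61, tardiness 0
T4: 32→48, due 28, tardiness 20
T1: 48→66, due 55, tardiness 11
Sum = 0+0+0+0+20+11 = 31.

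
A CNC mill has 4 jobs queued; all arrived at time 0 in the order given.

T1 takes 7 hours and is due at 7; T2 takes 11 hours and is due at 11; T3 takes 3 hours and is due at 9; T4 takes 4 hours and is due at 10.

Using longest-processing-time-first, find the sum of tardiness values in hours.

39

LPT (decreasing processing time): T2 T1 T4 T3.
T2: 0→11, due 11, tardiness 0
T1: 11→18, due 7, tardiness 11
T4: 18→22, due 10, tardiness 12
T3: 22→25, due 9, tardiness 16
Sum = 0+11+12+16 = 39.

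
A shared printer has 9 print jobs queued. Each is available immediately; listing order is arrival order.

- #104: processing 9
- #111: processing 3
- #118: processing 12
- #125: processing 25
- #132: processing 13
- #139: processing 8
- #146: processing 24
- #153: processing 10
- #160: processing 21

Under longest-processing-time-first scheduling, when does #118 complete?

LPT (decreasing processing time): #125 #146 #160 #132 #118 #153 #104 #139 #111.
#125: 0→25
#146: 25→49
#160: 49→70
#132: 70→83
#118: 83→95

95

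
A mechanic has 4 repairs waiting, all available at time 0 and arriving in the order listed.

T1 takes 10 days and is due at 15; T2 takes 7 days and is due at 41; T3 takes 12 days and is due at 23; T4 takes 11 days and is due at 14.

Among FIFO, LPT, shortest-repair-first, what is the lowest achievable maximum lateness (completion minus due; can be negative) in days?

17

FIFO (arrival order): T1 T2 T3 T4.
T1: 0→10, due 15, lateness -5
T2: 10→17, due 41, lateness -24
T3: 17→29, due 23, lateness 6
T4: 29→40, due 14, lateness 26
Maximum = 26.
LPT (decreasing processing time): T3 T4 T1 T2.
T3: 0→12, due 23, lateness -11
T4: 12→23, due 14, lateness 9
T1: 23→33, due 15, lateness 18
T2: 33→40, due 41, lateness -1
Maximum = 18.
SPT (increasing processing time): T2 T1 T4 T3.
T2: 0→7, due 41, lateness -34
T1: 7→17, due 15, lateness 2
T4: 17→28, due 14, lateness 14
T3: 28→40, due 23, lateness 17
Maximum = 17.
FIFO 26, LPT 18, SPT 17 → minimum 17.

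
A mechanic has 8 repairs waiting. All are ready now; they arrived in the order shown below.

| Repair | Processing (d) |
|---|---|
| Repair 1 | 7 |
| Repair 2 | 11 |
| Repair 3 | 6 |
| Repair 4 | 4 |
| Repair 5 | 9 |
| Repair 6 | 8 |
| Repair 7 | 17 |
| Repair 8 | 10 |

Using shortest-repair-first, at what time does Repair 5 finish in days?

34

SPT (increasing processing time): Repair 4 Repair 3 Repair 1 Repair 6 Repair 5 Repair 8 Repair 2 Repair 7.
Repair 4: 0→4
Repair 3: 4→10
Repair 1: 10→17
Repair 6: 17→25
Repair 5: 25→34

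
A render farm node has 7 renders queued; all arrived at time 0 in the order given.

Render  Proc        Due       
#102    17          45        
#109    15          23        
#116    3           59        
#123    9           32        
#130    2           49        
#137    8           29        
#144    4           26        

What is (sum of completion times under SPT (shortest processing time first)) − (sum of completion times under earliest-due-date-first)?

SPT (increasing processing time): #130 #116 #144 #137 #123 #109 #102.
#130: 0→2
#116: 2→5
#144: 5→9
#137: 9→17
#123: 17→26
#109: 26→41
#102: 41→58
Sum = 2+5+9+17+26+41+58 = 158.
EDD (increasing due date): #109 #144 #137 #123 #102 #130 #116.
#109: 0→15
#144: 15→19
#137: 19→27
#123: 27→36
#102: 36→53
#130: 53→55
#116: 55→58
Sum = 15+19+27+36+53+55+58 = 263.
Difference = 158 − 263 = -105.

-105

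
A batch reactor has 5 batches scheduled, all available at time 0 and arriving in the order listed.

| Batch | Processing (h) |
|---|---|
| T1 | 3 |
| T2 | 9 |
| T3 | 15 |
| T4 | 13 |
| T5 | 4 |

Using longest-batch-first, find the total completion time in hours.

LPT (decreasing processing time): T3 T4 T2 T5 T1.
T3: 0→15
T4: 15→28
T2: 28→37
T5: 37→41
T1: 41→44
Sum = 15+28+37+41+44 = 165.

165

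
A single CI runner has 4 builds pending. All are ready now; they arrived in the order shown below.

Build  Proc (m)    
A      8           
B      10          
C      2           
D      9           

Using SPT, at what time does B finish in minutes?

SPT (increasing processing time): C A D B.
C: 0→2
A: 2→10
D: 10→19
B: 19→29

29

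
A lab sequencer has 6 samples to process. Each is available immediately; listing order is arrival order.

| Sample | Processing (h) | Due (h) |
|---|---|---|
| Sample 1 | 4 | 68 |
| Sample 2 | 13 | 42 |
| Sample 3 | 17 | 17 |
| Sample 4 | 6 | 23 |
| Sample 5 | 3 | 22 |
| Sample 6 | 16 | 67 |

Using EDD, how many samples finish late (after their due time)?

1

EDD (increasing due date): Sample 3 Sample 5 Sample 4 Sample 2 Sample 6 Sample 1.
Sample 3: 0→17, due 17, tardiness 0
Sample 5: 17→20, due 22, tardiness 0
Sample 4: 20→26, due 23, tardiness 3
Sample 2: 26→39, due 42, tardiness 0
Sample 6: 39→55, due 67, tardiness 0
Sample 1: 55→59, due 68, tardiness 0
Late samples: 1.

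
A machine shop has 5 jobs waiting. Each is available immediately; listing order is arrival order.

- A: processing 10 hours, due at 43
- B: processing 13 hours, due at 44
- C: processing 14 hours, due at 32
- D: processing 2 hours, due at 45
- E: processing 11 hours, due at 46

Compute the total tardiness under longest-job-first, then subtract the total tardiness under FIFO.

LPT (decreasing processing time): C B E A D.
C: 0→14, due 32, tardiness 0
B: 14→27, due 44, tardiness 0
E: 27→38, due 46, tardiness 0
A: 38→48, due 43, tardiness 5
D: 48→50, due 45, tardiness 5
Sum = 0+0+0+5+5 = 10.
FIFO (arrival order): A B C D E.
A: 0→10, due 43, tardiness 0
B: 10→23, due 44, tardiness 0
C: 23→37, due 32, tardiness 5
D: 37→39, due 45, tardiness 0
E: 39→50, due 46, tardiness 4
Sum = 0+0+5+0+4 = 9.
Difference = 10 − 9 = 1.

1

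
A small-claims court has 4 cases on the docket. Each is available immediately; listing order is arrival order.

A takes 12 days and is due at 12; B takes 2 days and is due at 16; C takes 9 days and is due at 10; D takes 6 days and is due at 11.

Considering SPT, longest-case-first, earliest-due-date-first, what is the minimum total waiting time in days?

SPT (increasing processing time): B D C A.
B: waits 0, runs 0→2
D: waits 2, runs 2→8
C: waits 8, runs 8→17
A: waits 17, runs 17→29
Sum = 0+2+8+17 = 27.
LPT (decreasing processing time): A C D B.
A: waits 0, runs 0→12
C: waits 12, runs 12→21
D: waits 21, runs 21→27
B: waits 27, runs 27→29
Sum = 0+12+21+27 = 60.
EDD (increasing due date): C D A B.
C: waits 0, runs 0→9
D: waits 9, runs 9→15
A: waits 15, runs 15→27
B: waits 27, runs 27→29
Sum = 0+9+15+27 = 51.
SPT 27, LPT 60, EDD 51 → minimum 27.

27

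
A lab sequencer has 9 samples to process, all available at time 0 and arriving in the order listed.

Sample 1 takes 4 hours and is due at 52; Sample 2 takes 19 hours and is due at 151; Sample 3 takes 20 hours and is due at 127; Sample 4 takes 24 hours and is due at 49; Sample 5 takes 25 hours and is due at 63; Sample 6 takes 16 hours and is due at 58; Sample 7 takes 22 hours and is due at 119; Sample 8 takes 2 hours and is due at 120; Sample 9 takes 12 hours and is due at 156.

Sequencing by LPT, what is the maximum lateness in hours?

90

LPT (decreasing processing time): Sample 5 Sample 4 Sample 7 Sample 3 Sample 2 Sample 6 Sample 9 Sample 1 Sample 8.
Sample 5: 0→25, due 63, lateness -38
Sample 4: 25→49, due 49, lateness 0
Sample 7: 49→71, due 119, lateness -48
Sample 3: 71→91, due 127, lateness -36
Sample 2: 91→110, due 151, lateness -41
Sample 6: 110→126, due 58, lateness 68
Sample 9: 126→138, due 156, lateness -18
Sample 1: 138→142, due 52, lateness 90
Sample 8: 142→144, due 120, lateness 24
Maximum = 90.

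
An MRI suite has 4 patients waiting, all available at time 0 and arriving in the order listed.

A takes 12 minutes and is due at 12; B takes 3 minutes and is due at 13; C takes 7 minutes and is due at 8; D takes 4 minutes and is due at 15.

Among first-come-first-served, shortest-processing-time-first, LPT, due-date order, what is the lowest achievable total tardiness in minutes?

20

FIFO (arrival order): A B C D.
A: 0→12, due 12, tardiness 0
B: 12→15, due 13, tardiness 2
C: 15→22, due 8, tardiness 14
D: 22→26, due 15, tardiness 11
Sum = 0+2+14+11 = 27.
SPT (increasing processing time): B D C A.
B: 0→3, due 13, tardiness 0
D: 3→7, due 15, tardiness 0
C: 7→14, due 8, tardiness 6
A: 14→26, due 12, tardiness 14
Sum = 0+0+6+14 = 20.
LPT (decreasing processing time): A C D B.
A: 0→12, due 12, tardiness 0
C: 12→19, due 8, tardiness 11
D: 19→23, due 15, tardiness 8
B: 23→26, due 13, tardiness 13
Sum = 0+11+8+13 = 32.
EDD (increasing due date): C A B D.
C: 0→7, due 8, tardiness 0
A: 7→19, due 12, tardiness 7
B: 19→22, due 13, tardiness 9
D: 22→26, due 15, tardiness 11
Sum = 0+7+9+11 = 27.
FIFO 27, SPT 20, LPT 32, EDD 27 → minimum 20.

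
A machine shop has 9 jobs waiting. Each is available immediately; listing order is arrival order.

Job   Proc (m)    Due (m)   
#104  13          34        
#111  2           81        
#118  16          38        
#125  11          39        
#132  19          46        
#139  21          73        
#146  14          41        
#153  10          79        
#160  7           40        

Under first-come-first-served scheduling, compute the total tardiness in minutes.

182

FIFO (arrival order): #104 #111 #118 #125 #132 #139 #146 #153 #160.
#104: 0→13, due 34, tardiness 0
#111: 13→15, due 81, tardiness 0
#118: 15→31, due 38, tardiness 0
#125: 31→42, due 39, tardiness 3
#132: 42→61, due 46, tardiness 15
#139: 61→82, due 73, tardiness 9
#146: 82→96, due 41, tardiness 55
#153: 96→106, due 79, tardiness 27
#160: 106→113, due 40, tardiness 73
Sum = 0+0+0+3+15+9+55+27+73 = 182.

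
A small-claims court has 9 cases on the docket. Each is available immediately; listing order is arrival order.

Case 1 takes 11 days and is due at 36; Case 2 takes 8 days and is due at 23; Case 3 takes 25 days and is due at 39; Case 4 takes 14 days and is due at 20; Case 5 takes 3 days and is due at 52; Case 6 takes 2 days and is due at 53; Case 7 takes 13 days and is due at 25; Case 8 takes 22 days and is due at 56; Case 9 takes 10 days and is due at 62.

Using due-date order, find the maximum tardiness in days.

EDD (increasing due date): Case 4 Case 2 Case 7 Case 1 Case 3 Case 5 Case 6 Case 8 Case 9.
Case 4: 0→14, due 20, tardiness 0
Case 2: 14→22, due 23, tardiness 0
Case 7: 22→35, due 25, tardiness 10
Case 1: 35→46, due 36, tardiness 10
Case 3: 46→71, due 39, tardiness 32
Case 5: 71→74, due 52, tardiness 22
Case 6: 74→76, due 53, tardiness 23
Case 8: 76→98, due 56, tardiness 42
Case 9: 98→108, due 62, tardiness 46
Maximum = 46.

46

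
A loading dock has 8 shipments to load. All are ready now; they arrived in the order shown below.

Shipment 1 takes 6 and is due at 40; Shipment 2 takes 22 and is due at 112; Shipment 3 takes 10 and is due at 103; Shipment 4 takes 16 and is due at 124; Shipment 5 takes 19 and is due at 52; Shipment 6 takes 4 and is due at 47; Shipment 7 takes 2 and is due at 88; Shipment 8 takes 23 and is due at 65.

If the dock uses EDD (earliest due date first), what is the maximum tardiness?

EDD (increasing due date): Shipment 1 Shipment 6 Shipment 5 Shipment 8 Shipment 7 Shipment 3 Shipment 2 Shipment 4.
Shipment 1: 0→6, due 40, tardiness 0
Shipment 6: 6→10, due 47, tardiness 0
Shipment 5: 10→29, due 52, tardiness 0
Shipment 8: 29→52, due 65, tardiness 0
Shipment 7: 52→54, due 88, tardiness 0
Shipment 3: 54→64, due 103, tardiness 0
Shipment 2: 64→86, due 112, tardiness 0
Shipment 4: 86→102, due 124, tardiness 0
Maximum = 0.

0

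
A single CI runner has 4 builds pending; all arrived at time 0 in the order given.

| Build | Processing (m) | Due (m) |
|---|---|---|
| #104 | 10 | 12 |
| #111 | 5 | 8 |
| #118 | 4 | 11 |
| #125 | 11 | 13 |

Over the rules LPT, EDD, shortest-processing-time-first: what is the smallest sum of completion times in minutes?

LPT (decreasing processing time): #125 #104 #111 #118.
#125: 0→11
#104: 11→21
#111: 21→26
#118: 26→30
Sum = 11+21+26+30 = 88.
EDD (increasing due date): #111 #118 #104 #125.
#111: 0→5
#118: 5→9
#104: 9→19
#125: 19→30
Sum = 5+9+19+30 = 63.
SPT (increasing processing time): #118 #111 #104 #125.
#118: 0→4
#111: 4→9
#104: 9→19
#125: 19→30
Sum = 4+9+19+30 = 62.
LPT 88, EDD 63, SPT 62 → minimum 62.

62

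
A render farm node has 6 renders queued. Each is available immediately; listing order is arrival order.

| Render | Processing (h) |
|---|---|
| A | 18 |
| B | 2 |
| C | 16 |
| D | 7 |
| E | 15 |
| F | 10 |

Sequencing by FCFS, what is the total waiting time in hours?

FIFO (arrival order): A B C D E F.
A: waits 0, runs 0→18
B: waits 18, runs 18→20
C: waits 20, runs 20→36
D: waits 36, runs 36→43
E: waits 43, runs 43→58
F: waits 58, runs 58→68
Sum = 0+18+20+36+43+58 = 175.

175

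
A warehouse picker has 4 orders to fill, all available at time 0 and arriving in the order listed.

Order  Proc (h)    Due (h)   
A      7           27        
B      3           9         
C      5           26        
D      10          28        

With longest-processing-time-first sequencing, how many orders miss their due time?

1

LPT (decreasing processing time): D A C B.
D: 0→10, due 28, tardiness 0
A: 10→17, due 27, tardiness 0
C: 17→22, due 26, tardiness 0
B: 22→25, due 9, tardiness 16
Late orders: 1.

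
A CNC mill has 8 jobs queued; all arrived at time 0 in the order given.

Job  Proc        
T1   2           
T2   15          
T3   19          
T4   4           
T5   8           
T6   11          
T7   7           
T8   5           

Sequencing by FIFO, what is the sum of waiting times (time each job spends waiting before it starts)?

268

FIFO (arrival order): T1 T2 T3 T4 T5 T6 T7 T8.
T1: waits 0, runs 0→2
T2: waits 2, runs 2→17
T3: waits 17, runs 17→36
T4: waits 36, runs 36→40
T5: waits 40, runs 40→48
T6: waits 48, runs 48→59
T7: waits 59, runs 59→66
T8: waits 66, runs 66→71
Sum = 0+2+17+36+40+48+59+66 = 268.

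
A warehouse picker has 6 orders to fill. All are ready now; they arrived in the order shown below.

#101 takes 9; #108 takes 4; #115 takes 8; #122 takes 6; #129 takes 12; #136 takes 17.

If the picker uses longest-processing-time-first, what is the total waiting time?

182

LPT (decreasing processing time): #136 #129 #101 #115 #122 #108.
#136: waits 0, runs 0→17
#129: waits 17, runs 17→29
#101: waits 29, runs 29→38
#115: waits 38, runs 38→46
#122: waits 46, runs 46→52
#108: waits 52, runs 52→56
Sum = 0+17+29+38+46+52 = 182.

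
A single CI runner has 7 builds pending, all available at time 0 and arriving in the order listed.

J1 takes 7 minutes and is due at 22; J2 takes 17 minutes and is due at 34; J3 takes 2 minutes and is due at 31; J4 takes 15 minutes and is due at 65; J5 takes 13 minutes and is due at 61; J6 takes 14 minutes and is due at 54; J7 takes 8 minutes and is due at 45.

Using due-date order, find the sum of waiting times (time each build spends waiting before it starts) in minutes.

185

EDD (increasing due date): J1 J3 J2 J7 J6 J5 J4.
J1: waits 0, runs 0→7
J3: waits 7, runs 7→9
J2: waits 9, runs 9→26
J7: waits 26, runs 26→34
J6: waits 34, runs 34→48
J5: waits 48, runs 48→61
J4: waits 61, runs 61→76
Sum = 0+7+9+26+34+48+61 = 185.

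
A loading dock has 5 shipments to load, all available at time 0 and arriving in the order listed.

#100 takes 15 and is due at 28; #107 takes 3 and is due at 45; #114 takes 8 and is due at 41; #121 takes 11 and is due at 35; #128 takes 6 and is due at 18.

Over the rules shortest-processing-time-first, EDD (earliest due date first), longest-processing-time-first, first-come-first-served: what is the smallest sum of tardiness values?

SPT (increasing processing time): #107 #128 #114 #121 #100.
#107: 0→3, due 45, tardiness 0
#128: 3→9, due 18, tardiness 0
#114: 9→17, due 41, tardiness 0
#121: 17→28, due 35, tardiness 0
#100: 28→43, due 28, tardiness 15
Sum = 0+0+0+0+15 = 15.
EDD (increasing due date): #128 #100 #121 #114 #107.
#128: 0→6, due 18, tardiness 0
#100: 6→21, due 28, tardiness 0
#121: 21→32, due 35, tardiness 0
#114: 32→40, due 41, tardiness 0
#107: 40→43, due 45, tardiness 0
Sum = 0+0+0+0+0 = 0.
LPT (decreasing processing time): #100 #121 #114 #128 #107.
#100: 0→15, due 28, tardiness 0
#121: 15→26, due 35, tardiness 0
#114: 26→34, due 41, tardiness 0
#128: 34→40, due 18, tardiness 22
#107: 40→43, due 45, tardiness 0
Sum = 0+0+0+22+0 = 22.
FIFO (arrival order): #100 #107 #114 #121 #128.
#100: 0→15, due 28, tardiness 0
#107: 15→18, due 45, tardiness 0
#114: 18→26, due 41, tardiness 0
#121: 26→37, due 35, tardiness 2
#128: 37→43, due 18, tardiness 25
Sum = 0+0+0+2+25 = 27.
SPT 15, EDD 0, LPT 22, FIFO 27 → minimum 0.

0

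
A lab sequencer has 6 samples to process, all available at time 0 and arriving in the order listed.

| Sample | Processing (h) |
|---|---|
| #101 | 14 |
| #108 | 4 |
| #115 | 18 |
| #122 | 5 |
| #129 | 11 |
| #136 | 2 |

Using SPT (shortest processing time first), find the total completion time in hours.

131

SPT (increasing processing time): #136 #108 #122 #129 #101 #115.
#136: 0→2
#108: 2→6
#122: 6→11
#129: 11→22
#101: 22→36
#115: 36→54
Sum = 2+6+11+22+36+54 = 131.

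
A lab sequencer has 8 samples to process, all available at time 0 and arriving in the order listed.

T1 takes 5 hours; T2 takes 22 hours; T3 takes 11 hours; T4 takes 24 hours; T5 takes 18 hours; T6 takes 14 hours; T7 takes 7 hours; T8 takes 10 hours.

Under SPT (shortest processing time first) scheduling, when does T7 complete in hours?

12

SPT (increasing processing time): T1 T7 T8 T3 T6 T5 T2 T4.
T1: 0→5
T7: 5→12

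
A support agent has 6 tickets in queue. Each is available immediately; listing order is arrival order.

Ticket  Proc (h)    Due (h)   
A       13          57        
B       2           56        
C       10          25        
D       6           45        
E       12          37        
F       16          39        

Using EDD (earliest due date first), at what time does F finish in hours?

38

EDD (increasing due date): C E F D B A.
C: 0→10
E: 10→22
F: 22→38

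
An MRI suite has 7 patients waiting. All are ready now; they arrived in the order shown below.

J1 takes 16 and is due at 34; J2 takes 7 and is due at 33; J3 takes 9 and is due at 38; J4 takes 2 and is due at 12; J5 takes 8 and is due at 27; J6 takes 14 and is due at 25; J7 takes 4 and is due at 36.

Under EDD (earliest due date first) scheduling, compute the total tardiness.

EDD (increasing due date): J4 J6 J5 J2 J1 J7 J3.
J4: 0→2, due 12, tardiness 0
J6: 2→16, due 25, tardiness 0
J5: 16→24, due 27, tardiness 0
J2: 24→31, due 33, tardiness 0
J1: 31→47, due 34, tardiness 13
J7: 47→51, due 36, tardiness 15
J3: 51→60, due 38, tardiness 22
Sum = 0+0+0+0+13+15+22 = 50.

50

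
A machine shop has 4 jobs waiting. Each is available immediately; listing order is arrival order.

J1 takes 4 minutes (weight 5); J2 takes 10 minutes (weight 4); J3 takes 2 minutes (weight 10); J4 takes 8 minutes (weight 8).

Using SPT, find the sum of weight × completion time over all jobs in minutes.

258

SPT (increasing processing time): J3 J1 J4 J2.
J3: finishes 2, weight 10, w·C = 20
J1: finishes 6, weight 5, w·C = 30
J4: finishes 14, weight 8, w·C = 112
J2: finishes 24, weight 4, w·C = 96
Sum = 20+30+112+96 = 258.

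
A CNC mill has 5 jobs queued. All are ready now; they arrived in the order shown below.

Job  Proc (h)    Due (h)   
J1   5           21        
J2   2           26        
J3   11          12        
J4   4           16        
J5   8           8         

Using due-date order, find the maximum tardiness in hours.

EDD (increasing due date): J5 J3 J4 J1 J2.
J5: 0→8, due 8, tardiness 0
J3: 8→19, due 12, tardiness 7
J4: 19→23, due 16, tardiness 7
J1: 23→28, due 21, tardiness 7
J2: 28→30, due 26, tardiness 4
Maximum = 7.

7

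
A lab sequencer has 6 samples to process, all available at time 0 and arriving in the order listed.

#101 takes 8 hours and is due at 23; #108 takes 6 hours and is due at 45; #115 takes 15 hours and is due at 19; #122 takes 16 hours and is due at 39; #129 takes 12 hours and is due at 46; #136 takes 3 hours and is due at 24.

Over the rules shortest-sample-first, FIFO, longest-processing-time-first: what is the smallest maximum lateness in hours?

SPT (increasing processing time): #136 #108 #101 #129 #115 #122.
#136: 0→3, due 24, lateness -21
#108: 3→9, due 45, lateness -36
#101: 9→17, due 23, lateness -6
#129: 17→29, due 46, lateness -17
#115: 29→44, due 19, lateness 25
#122: 44→60, due 39, lateness 21
Maximum = 25.
FIFO (arrival order): #101 #108 #115 #122 #129 #136.
#101: 0→8, due 23, lateness -15
#108: 8→14, due 45, lateness -31
#115: 14→29, due 19, lateness 10
#122: 29→45, due 39, lateness 6
#129: 45→57, due 46, lateness 11
#136: 57→60, due 24, lateness 36
Maximum = 36.
LPT (decreasing processing time): #122 #115 #129 #101 #108 #136.
#122: 0→16, due 39, lateness -23
#115: 16→31, due 19, lateness 12
#129: 31→43, due 46, lateness -3
#101: 43→51, due 23, lateness 28
#108: 51→57, due 45, lateness 12
#136: 57→60, due 24, lateness 36
Maximum = 36.
SPT 25, FIFO 36, LPT 36 → minimum 25.

25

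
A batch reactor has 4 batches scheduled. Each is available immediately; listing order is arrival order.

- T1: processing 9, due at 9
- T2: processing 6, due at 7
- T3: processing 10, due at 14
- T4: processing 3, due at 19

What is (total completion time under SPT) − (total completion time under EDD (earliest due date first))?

-16

SPT (increasing processing time): T4 T2 T1 T3.
T4: 0→3
T2: 3→9
T1: 9→18
T3: 18→28
Sum = 3+9+18+28 = 58.
EDD (increasing due date): T2 T1 T3 T4.
T2: 0→6
T1: 6→15
T3: 15→25
T4: 25→28
Sum = 6+15+25+28 = 74.
Difference = 58 − 74 = -16.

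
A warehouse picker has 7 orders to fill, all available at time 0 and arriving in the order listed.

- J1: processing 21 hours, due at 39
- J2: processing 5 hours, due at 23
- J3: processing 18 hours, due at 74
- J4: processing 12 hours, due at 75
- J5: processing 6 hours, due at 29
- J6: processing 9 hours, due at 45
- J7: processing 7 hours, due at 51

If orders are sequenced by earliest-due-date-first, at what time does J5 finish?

11

EDD (increasing due date): J2 J5 J1 J6 J7 J3 J4.
J2: 0→5
J5: 5→11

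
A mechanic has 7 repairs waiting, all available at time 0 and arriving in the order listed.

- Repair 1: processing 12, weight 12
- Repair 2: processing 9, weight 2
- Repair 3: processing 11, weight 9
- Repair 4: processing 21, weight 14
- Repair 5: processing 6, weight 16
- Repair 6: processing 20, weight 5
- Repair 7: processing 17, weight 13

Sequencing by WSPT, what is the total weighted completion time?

2736

WSPT (decreasing weight/processing-time ratio): Repair 5 Repair 1 Repair 3 Repair 7 Repair 4 Repair 6 Repair 2.
Repair 5: finishes 6, weight 16, w·C = 96
Repair 1: finishes 18, weight 12, w·C = 216
Repair 3: finishes 29, weight 9, w·C = 261
Repair 7: finishes 46, weight 13, w·C = 598
Repair 4: finishes 67, weight 14, w·C = 938
Repair 6: finishes 87, weight 5, w·C = 435
Repair 2: finishes 96, weight 2, w·C = 192
Sum = 96+216+261+598+938+435+192 = 2736.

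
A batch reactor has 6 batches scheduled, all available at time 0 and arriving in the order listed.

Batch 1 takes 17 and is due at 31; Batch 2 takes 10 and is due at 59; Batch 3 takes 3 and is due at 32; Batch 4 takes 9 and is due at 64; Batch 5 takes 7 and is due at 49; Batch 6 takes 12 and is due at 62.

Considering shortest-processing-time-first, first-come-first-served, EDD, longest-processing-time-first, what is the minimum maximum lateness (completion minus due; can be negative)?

SPT (increasing processing time): Batch 3 Batch 5 Batch 4 Batch 2 Batch 6 Batch 1.
Batch 3: 0→3, due 32, lateness -29
Batch 5: 3→10, due 49, lateness -39
Batch 4: 10→19, due 64, lateness -45
Batch 2: 19→29, due 59, lateness -30
Batch 6: 29→41, due 62, lateness -21
Batch 1: 41→58, due 31, lateness 27
Maximum = 27.
FIFO (arrival order): Batch 1 Batch 2 Batch 3 Batch 4 Batch 5 Batch 6.
Batch 1: 0→17, due 31, lateness -14
Batch 2: 17→27, due 59, lateness -32
Batch 3: 27→30, due 32, lateness -2
Batch 4: 30→39, due 64, lateness -25
Batch 5: 39→46, due 49, lateness -3
Batch 6: 46→58, due 62, lateness -4
Maximum = -2.
EDD (increasing due date): Batch 1 Batch 3 Batch 5 Batch 2 Batch 6 Batch 4.
Batch 1: 0→17, due 31, lateness -14
Batch 3: 17→20, due 32, lateness -12
Batch 5: 20→27, due 49, lateness -22
Batch 2: 27→37, due 59, lateness -22
Batch 6: 37→49, due 62, lateness -13
Batch 4: 49→58, due 64, lateness -6
Maximum = -6.
LPT (decreasing processing time): Batch 1 Batch 6 Batch 2 Batch 4 Batch 5 Batch 3.
Batch 1: 0→17, due 31, lateness -14
Batch 6: 17→29, due 62, lateness -33
Batch 2: 29→39, due 59, lateness -20
Batch 4: 39→48, due 64, lateness -16
Batch 5: 48→55, due 49, lateness 6
Batch 3: 55→58, due 32, lateness 26
Maximum = 26.
SPT 27, FIFO -2, EDD -6, LPT 26 → minimum -6.

-6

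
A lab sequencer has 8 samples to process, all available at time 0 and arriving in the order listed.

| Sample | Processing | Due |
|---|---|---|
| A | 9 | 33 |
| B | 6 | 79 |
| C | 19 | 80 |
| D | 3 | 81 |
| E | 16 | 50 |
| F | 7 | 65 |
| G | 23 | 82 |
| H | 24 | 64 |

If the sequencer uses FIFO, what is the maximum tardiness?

FIFO (arrival order): A B C D E F G H.
A: 0→9, due 33, tardiness 0
B: 9→15, due 79, tardiness 0
C: 15→34, due 80, tardiness 0
D: 34→37, due 81, tardiness 0
E: 37→53, due 50, tardiness 3
F: 53→60, due 65, tardiness 0
G: 60→83, due 82, tardiness 1
H: 83→107, due 64, tardiness 43
Maximum = 43.

43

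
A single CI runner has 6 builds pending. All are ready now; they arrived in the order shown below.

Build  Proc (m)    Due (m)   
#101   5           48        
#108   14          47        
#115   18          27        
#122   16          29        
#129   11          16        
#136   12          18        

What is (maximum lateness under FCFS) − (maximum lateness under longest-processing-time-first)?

FIFO (arrival order): #101 #108 #115 #122 #129 #136.
#101: 0→5, due 48, lateness -43
#108: 5→19, due 47, lateness -28
#115: 19→37, due 27, lateness 10
#122: 37→53, due 29, lateness 24
#129: 53→64, due 16, lateness 48
#136: 64→76, due 18, lateness 58
Maximum = 58.
LPT (decreasing processing time): #115 #122 #108 #136 #129 #101.
#115: 0→18, due 27, lateness -9
#122: 18→34, due 29, lateness 5
#108: 34→48, due 47, lateness 1
#136: 48→60, due 18, lateness 42
#129: 60→71, due 16, lateness 55
#101: 71→76, due 48, lateness 28
Maximum = 55.
Difference = 58 − 55 = 3.

3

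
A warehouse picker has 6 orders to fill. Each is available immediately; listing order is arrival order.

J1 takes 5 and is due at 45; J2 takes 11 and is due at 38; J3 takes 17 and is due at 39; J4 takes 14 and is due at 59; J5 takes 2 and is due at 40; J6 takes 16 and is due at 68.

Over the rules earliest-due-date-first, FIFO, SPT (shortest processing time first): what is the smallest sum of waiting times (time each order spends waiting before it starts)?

EDD (increasing due date): J2 J3 J5 J1 J4 J6.
J2: waits 0, runs 0→11
J3: waits 11, runs 11→28
J5: waits 28, runs 28→30
J1: waits 30, runs 30→35
J4: waits 35, runs 35→49
J6: waits 49, runs 49→65
Sum = 0+11+28+30+35+49 = 153.
FIFO (arrival order): J1 J2 J3 J4 J5 J6.
J1: waits 0, runs 0→5
J2: waits 5, runs 5→16
J3: waits 16, runs 16→33
J4: waits 33, runs 33→47
J5: waits 47, runs 47→49
J6: waits 49, runs 49→65
Sum = 0+5+16+33+47+49 = 150.
SPT (increasing processing time): J5 J1 J2 J4 J6 J3.
J5: waits 0, runs 0→2
J1: waits 2, runs 2→7
J2: waits 7, runs 7→18
J4: waits 18, runs 18→32
J6: waits 32, runs 32→48
J3: waits 48, runs 48→65
Sum = 0+2+7+18+32+48 = 107.
EDD 153, FIFO 150, SPT 107 → minimum 107.

107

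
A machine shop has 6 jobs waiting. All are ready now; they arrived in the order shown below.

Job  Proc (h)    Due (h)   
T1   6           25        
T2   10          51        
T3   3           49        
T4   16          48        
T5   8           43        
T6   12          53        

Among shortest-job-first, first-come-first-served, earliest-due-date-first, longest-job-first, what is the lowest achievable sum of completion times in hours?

150

SPT (increasing processing time): T3 T1 T5 T2 T6 T4.
T3: 0→3
T1: 3→9
T5: 9→17
T2: 17→27
T6: 27→39
T4: 39→55
Sum = 3+9+17+27+39+55 = 150.
FIFO (arrival order): T1 T2 T3 T4 T5 T6.
T1: 0→6
T2: 6→16
T3: 16→19
T4: 19→35
T5: 35→43
T6: 43→55
Sum = 6+16+19+35+43+55 = 174.
EDD (increasing due date): T1 T5 T4 T3 T2 T6.
T1: 0→6
T5: 6→14
T4: 14→30
T3: 30→33
T2: 33→43
T6: 43→55
Sum = 6+14+30+33+43+55 = 181.
LPT (decreasing processing time): T4 T6 T2 T5 T1 T3.
T4: 0→16
T6: 16→28
T2: 28→38
T5: 38→46
T1: 46→52
T3: 52→55
Sum = 16+28+38+46+52+55 = 235.
SPT 150, FIFO 174, EDD 181, LPT 235 → minimum 150.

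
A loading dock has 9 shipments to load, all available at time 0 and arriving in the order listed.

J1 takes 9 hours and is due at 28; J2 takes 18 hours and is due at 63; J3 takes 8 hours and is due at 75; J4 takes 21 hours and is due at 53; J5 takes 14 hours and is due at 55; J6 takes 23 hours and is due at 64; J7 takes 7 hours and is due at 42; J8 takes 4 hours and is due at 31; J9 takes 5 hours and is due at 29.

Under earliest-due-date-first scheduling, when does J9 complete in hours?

EDD (increasing due date): J1 J9 J8 J7 J4 J5 J2 J6 J3.
J1: 0→9
J9: 9→14

14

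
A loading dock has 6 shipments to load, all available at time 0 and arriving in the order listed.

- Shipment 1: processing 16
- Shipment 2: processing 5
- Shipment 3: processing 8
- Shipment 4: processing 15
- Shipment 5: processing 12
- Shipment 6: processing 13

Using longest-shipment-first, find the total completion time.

280

LPT (decreasing processing time): Shipment 1 Shipment 4 Shipment 6 Shipment 5 Shipment 3 Shipment 2.
Shipment 1: 0→16
Shipment 4: 16→31
Shipment 6: 31→44
Shipment 5: 44→56
Shipment 3: 56→64
Shipment 2: 64→69
Sum = 16+31+44+56+64+69 = 280.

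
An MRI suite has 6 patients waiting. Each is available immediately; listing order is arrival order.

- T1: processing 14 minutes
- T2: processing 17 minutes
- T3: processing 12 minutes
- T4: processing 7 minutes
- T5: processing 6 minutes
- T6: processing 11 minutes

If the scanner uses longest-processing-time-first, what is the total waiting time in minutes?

LPT (decreasing processing time): T2 T1 T3 T6 T4 T5.
T2: waits 0, runs 0→17
T1: waits 17, runs 17→31
T3: waits 31, runs 31→43
T6: waits 43, runs 43→54
T4: waits 54, runs 54→61
T5: waits 61, runs 61→67
Sum = 0+17+31+43+54+61 = 206.

206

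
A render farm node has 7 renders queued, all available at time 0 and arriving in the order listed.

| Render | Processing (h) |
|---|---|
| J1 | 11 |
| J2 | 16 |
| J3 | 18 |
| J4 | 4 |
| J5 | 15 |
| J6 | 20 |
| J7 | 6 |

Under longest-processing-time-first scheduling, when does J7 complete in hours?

86

LPT (decreasing processing time): J6 J3 J2 J5 J1 J7 J4.
J6: 0→20
J3: 20→38
J2: 38→54
J5: 54→69
J1: 69→80
J7: 80→86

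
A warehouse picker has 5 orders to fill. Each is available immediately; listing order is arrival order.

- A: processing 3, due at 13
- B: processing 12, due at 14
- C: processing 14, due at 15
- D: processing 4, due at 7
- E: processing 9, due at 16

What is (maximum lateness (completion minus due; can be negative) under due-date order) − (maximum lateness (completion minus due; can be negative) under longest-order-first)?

EDD (increasing due date): D A B C E.
D: 0→4, due 7, lateness -3
A: 4→7, due 13, lateness -6
B: 7→19, due 14, lateness 5
C: 19→33, due 15, lateness 18
E: 33→42, due 16, lateness 26
Maximum = 26.
LPT (decreasing processing time): C B E D A.
C: 0→14, due 15, lateness -1
B: 14→26, due 14, lateness 12
E: 26→35, due 16, lateness 19
D: 35→39, due 7, lateness 32
A: 39→42, due 13, lateness 29
Maximum = 32.
Difference = 26 − 32 = -6.

-6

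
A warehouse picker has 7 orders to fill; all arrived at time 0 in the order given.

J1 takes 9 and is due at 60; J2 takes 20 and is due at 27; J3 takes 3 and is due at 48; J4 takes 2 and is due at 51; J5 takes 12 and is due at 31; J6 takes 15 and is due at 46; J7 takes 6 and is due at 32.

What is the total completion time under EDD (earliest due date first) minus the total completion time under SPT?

EDD (increasing due date): J2 J5 J7 J6 J3 J4 J1.
J2: 0→20
J5: 20→32
J7: 32→38
J6: 38→53
J3: 53→56
J4: 56→58
J1: 58→67
Sum = 20+32+38+53+56+58+67 = 324.
SPT (increasing processing time): J4 J3 J7 J1 J5 J6 J2.
J4: 0→2
J3: 2→5
J7: 5→11
J1: 11→20
J5: 20→32
J6: 32→47
J2: 47→67
Sum = 2+5+11+20+32+47+67 = 184.
Difference = 324 − 184 = 140.

140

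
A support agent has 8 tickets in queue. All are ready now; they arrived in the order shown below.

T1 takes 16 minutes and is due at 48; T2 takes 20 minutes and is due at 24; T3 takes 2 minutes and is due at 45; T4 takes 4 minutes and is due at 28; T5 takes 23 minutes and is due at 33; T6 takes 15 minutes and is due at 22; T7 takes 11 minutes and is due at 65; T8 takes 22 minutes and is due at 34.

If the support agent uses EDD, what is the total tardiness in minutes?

244

EDD (increasing due date): T6 T2 T4 T5 T8 T3 T1 T7.
T6: 0→15, due 22, tardiness 0
T2: 15→35, due 24, tardiness 11
T4: 35→39, due 28, tardiness 11
T5: 39→62, due 33, tardiness 29
T8: 62→84, due 34, tardiness 50
T3: 84→86, due 45, tardiness 41
T1: 86→102, due 48, tardiness 54
T7: 102→113, due 65, tardiness 48
Sum = 0+11+11+29+50+41+54+48 = 244.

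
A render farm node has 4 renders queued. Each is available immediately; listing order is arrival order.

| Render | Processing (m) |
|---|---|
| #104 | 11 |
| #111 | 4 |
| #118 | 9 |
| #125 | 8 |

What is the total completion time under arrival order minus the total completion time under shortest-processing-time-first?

FIFO (arrival order): #104 #111 #118 #125.
#104: 0→11
#111: 11→15
#118: 15→24
#125: 24→32
Sum = 11+15+24+32 = 82.
SPT (increasing processing time): #111 #125 #118 #104.
#111: 0→4
#125: 4→12
#118: 12→21
#104: 21→32
Sum = 4+12+21+32 = 69.
Difference = 82 − 69 = 13.

13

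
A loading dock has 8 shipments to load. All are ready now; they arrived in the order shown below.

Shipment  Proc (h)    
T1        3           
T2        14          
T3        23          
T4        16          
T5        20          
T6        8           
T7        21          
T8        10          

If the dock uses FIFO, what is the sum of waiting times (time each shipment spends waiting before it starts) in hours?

FIFO (arrival order): T1 T2 T3 T4 T5 T6 T7 T8.
T1: waits 0, runs 0→3
T2: waits 3, runs 3→17
T3: waits 17, runs 17→40
T4: waits 40, runs 40→56
T5: waits 56, runs 56→76
T6: waits 76, runs 76→84
T7: waits 84, runs 84→105
T8: waits 105, runs 105→115
Sum = 0+3+17+40+56+76+84+105 = 381.

381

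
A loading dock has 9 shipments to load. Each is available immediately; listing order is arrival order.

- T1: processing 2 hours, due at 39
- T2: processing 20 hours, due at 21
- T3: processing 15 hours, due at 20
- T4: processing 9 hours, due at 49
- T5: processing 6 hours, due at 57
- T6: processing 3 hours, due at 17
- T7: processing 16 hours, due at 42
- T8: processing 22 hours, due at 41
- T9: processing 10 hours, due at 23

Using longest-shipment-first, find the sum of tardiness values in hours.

LPT (decreasing processing time): T8 T2 T7 T3 T9 T4 T5 T6 T1.
T8: 0→22, due 41, tardiness 0
T2: 22→42, due 21, tardiness 21
T7: 42→58, due 42, tardiness 16
T3: 58→73, due 20, tardiness 53
T9: 73→83, due 23, tardiness 60
T4: 83→92, due 49, tardiness 43
T5: 92→98, due 57, tardiness 41
T6: 98→101, due 17, tardiness 84
T1: 101→103, due 39, tardiness 64
Sum = 0+21+16+53+60+43+41+84+64 = 382.

382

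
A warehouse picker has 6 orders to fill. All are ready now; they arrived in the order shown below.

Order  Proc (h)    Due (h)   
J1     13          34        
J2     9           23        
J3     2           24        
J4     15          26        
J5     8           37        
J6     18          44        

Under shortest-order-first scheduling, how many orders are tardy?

2

SPT (increasing processing time): J3 J5 J2 J1 J4 J6.
J3: 0→2, due 24, tardiness 0
J5: 2→10, due 37, tardiness 0
J2: 10→19, due 23, tardiness 0
J1: 19→32, due 34, tardiness 0
J4: 32→47, due 26, tardiness 21
J6: 47→65, due 44, tardiness 21
Late orders: 2.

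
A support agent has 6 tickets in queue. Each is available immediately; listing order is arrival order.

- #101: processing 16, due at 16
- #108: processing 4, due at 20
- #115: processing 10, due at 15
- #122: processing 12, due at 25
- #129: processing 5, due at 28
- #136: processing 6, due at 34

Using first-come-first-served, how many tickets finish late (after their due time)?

FIFO (arrival order): #101 #108 #115 #122 #129 #136.
#101: 0→16, due 16, tardiness 0
#108: 16→20, due 20, tardiness 0
#115: 20→30, due 15, tardiness 15
#122: 30→42, due 25, tardiness 17
#129: 42→47, due 28, tardiness 19
#136: 47→53, due 34, tardiness 19
Late tickets: 4.

4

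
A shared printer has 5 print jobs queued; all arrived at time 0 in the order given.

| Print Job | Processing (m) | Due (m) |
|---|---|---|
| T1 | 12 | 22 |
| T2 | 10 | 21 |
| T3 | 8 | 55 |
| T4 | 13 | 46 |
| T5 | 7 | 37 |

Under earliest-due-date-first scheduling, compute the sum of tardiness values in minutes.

EDD (increasing due date): T2 T1 T5 T4 T3.
T2: 0→10, due 21, tardiness 0
T1: 10→22, due 22, tardiness 0
T5: 22→29, due 37, tardiness 0
T4: 29→42, due 46, tardiness 0
T3: 42→50, due 55, tardiness 0
Sum = 0+0+0+0+0 = 0.

0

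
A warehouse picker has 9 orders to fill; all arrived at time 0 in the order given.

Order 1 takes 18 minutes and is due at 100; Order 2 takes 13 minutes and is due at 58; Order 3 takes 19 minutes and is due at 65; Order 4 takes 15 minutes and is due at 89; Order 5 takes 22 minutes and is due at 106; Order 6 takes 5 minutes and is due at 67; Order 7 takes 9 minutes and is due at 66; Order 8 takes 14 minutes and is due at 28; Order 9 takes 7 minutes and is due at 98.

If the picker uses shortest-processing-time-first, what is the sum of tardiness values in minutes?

71

SPT (increasing processing time): Order 6 Order 9 Order 7 Order 2 Order 8 Order 4 Order 1 Order 3 Order 5.
Order 6: 0→5, due 67, tardiness 0
Order 9: 5→12, due 98, tardiness 0
Order 7: 12→21, due 66, tardiness 0
Order 2: 21→34, due 58, tardiness 0
Order 8: 34→48, due 28, tardiness 20
Order 4: 48→63, due 89, tardiness 0
Order 1: 63→81, due 100, tardiness 0
Order 3: 81→100, due 65, tardiness 35
Order 5: 100→122, due 106, tardiness 16
Sum = 0+0+0+0+20+0+0+35+16 = 71.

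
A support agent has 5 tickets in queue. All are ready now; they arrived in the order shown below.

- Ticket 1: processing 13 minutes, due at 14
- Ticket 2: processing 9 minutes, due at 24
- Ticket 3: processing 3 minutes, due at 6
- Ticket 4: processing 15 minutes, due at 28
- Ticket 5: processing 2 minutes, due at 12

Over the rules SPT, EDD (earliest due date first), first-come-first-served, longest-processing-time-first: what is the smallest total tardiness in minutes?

21

SPT (increasing processing time): Ticket 5 Ticket 3 Ticket 2 Ticket 1 Ticket 4.
Ticket 5: 0→2, due 12, tardiness 0
Ticket 3: 2→5, due 6, tardiness 0
Ticket 2: 5→14, due 24, tardiness 0
Ticket 1: 14→27, due 14, tardiness 13
Ticket 4: 27→42, due 28, tardiness 14
Sum = 0+0+0+13+14 = 27.
EDD (increasing due date): Ticket 3 Ticket 5 Ticket 1 Ticket 2 Ticket 4.
Ticket 3: 0→3, due 6, tardiness 0
Ticket 5: 3→5, due 12, tardiness 0
Ticket 1: 5→18, due 14, tardiness 4
Ticket 2: 18→27, due 24, tardiness 3
Ticket 4: 27→42, due 28, tardiness 14
Sum = 0+0+4+3+14 = 21.
FIFO (arrival order): Ticket 1 Ticket 2 Ticket 3 Ticket 4 Ticket 5.
Ticket 1: 0→13, due 14, tardiness 0
Ticket 2: 13→22, due 24, tardiness 0
Ticket 3: 22→25, due 6, tardiness 19
Ticket 4: 25→40, due 28, tardiness 12
Ticket 5: 40→42, due 12, tardiness 30
Sum = 0+0+19+12+30 = 61.
LPT (decreasing processing time): Ticket 4 Ticket 1 Ticket 2 Ticket 3 Ticket 5.
Ticket 4: 0→15, due 28, tardiness 0
Ticket 1: 15→28, due 14, tardiness 14
Ticket 2: 28→37, due 24, tardiness 13
Ticket 3: 37→40, due 6, tardiness 34
Ticket 5: 40→42, due 12, tardiness 30
Sum = 0+14+13+34+30 = 91.
SPT 27, EDD 21, FIFO 61, LPT 91 → minimum 21.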